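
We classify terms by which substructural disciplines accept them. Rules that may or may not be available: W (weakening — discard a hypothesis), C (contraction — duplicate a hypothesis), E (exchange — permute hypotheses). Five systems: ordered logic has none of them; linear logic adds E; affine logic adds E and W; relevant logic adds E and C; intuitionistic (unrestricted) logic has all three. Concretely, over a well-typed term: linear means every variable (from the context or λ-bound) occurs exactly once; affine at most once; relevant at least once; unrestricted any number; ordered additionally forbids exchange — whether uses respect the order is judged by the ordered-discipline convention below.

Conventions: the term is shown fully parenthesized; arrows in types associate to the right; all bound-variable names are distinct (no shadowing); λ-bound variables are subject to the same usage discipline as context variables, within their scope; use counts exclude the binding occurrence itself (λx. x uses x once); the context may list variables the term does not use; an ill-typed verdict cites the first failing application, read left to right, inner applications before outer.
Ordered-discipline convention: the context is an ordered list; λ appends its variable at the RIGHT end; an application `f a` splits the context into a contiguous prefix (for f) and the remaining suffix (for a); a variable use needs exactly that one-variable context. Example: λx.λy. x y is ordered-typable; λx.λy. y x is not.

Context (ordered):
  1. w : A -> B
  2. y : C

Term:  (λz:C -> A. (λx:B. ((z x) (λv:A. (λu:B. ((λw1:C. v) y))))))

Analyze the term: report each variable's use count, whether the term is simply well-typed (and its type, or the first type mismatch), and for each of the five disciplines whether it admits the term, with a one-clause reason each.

use counts: w=0, y=1, z [bound]=1, x [bound]=1, v [bound]=1, u [bound]=0, w1 [bound]=0
use order (left to right): z, x, v, y
typing: ill-typed: an argument B mismatches the expected C
ordered: ✗ — not simply typable
linear: ✗ — fails simple typing
affine: ✗ — a type mismatch blocks all five
relevant: ✗ — the type mismatch rejects it
unrestricted: ✗ — not simply typable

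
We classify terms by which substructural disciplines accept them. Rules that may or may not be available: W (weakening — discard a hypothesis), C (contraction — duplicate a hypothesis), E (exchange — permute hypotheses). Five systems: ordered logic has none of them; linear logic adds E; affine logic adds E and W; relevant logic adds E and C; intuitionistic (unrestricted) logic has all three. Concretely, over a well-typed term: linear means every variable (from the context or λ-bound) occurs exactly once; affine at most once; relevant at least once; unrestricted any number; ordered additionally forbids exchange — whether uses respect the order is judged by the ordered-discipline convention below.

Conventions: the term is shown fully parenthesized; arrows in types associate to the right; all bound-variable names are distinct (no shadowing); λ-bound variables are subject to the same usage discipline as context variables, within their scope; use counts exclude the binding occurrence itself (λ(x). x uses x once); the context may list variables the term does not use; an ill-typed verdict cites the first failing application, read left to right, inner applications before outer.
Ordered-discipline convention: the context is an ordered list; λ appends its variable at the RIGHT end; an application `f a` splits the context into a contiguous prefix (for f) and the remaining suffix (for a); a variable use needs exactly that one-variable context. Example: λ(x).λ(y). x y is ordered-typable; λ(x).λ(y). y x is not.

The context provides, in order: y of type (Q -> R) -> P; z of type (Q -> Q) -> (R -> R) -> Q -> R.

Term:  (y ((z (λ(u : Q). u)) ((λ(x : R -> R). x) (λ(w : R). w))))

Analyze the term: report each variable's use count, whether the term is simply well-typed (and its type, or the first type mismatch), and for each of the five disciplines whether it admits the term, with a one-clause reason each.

variable uses: y: 1, z: 1, u [bound]: 1, x [bound]: 1, w [bound]: 1
use order (left to right): y, z, u, x, w
typing: ✓ — P
ordered: ✓, y, z, u, x, w: once each, no exchange needed
linear: ✓, y, z, u, x, w: one use apiece
affine: ✓, none of y, z, u, x, w used more than once
relevant: ✓, y, z, u, x, w: all used, weakening unneeded
unrestricted: ✓, typability at P is all that's needed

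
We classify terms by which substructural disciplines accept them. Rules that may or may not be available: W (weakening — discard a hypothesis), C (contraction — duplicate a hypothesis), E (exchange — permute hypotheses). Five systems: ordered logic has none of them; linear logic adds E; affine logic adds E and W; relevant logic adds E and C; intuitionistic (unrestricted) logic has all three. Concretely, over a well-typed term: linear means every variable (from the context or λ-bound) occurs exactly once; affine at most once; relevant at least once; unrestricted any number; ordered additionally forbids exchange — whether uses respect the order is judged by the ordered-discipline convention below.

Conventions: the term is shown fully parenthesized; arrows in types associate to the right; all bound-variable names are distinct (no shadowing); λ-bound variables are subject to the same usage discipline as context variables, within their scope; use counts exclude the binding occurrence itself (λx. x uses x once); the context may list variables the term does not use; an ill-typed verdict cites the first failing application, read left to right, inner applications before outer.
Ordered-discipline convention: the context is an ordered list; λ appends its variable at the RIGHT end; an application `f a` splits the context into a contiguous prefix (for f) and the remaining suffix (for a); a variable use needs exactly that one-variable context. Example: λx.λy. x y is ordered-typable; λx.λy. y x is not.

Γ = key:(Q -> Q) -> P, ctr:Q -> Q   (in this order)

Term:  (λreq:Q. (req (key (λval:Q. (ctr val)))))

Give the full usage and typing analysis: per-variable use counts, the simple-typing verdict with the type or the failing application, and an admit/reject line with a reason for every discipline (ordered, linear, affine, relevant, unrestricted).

counts: key=1; ctr=1; req [bound]=1; val [bound]=1
left-to-right use order: req, key, ctr, val
typing: ill-typed: non-arrow in function slot: Q
ordered: ✗ — the type mismatch rejects it
linear: ✗ — not simply typable
affine: ✗ — fails simple typing
relevant: ✗ — a type mismatch blocks all five
unrestricted: ✗ — the type mismatch rejects it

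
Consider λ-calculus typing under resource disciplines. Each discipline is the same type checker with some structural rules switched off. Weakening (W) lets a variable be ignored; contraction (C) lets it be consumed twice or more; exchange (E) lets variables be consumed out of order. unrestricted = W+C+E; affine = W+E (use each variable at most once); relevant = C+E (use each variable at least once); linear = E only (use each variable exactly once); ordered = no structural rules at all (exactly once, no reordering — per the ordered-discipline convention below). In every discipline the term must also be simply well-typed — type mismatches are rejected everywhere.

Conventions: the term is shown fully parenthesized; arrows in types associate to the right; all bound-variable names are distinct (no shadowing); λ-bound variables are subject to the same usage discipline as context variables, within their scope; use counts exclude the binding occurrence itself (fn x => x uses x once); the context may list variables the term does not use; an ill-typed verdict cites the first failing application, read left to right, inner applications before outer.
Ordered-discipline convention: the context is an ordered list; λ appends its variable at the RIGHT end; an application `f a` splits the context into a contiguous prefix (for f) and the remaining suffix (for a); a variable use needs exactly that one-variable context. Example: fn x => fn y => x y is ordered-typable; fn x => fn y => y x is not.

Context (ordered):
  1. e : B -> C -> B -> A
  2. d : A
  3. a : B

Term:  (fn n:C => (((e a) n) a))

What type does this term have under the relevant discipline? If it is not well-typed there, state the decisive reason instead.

not well-typed under relevant — unused: d — weakening required
counts: e ×1; d ×0; a ×2; n (λ-bound) ×1
left-to-right use order: e, a, n, a
typing: ✓ — C -> A
all disciplines: ordered ✗; linear ✗; affine ✗; relevant ✗; unrestricted ✓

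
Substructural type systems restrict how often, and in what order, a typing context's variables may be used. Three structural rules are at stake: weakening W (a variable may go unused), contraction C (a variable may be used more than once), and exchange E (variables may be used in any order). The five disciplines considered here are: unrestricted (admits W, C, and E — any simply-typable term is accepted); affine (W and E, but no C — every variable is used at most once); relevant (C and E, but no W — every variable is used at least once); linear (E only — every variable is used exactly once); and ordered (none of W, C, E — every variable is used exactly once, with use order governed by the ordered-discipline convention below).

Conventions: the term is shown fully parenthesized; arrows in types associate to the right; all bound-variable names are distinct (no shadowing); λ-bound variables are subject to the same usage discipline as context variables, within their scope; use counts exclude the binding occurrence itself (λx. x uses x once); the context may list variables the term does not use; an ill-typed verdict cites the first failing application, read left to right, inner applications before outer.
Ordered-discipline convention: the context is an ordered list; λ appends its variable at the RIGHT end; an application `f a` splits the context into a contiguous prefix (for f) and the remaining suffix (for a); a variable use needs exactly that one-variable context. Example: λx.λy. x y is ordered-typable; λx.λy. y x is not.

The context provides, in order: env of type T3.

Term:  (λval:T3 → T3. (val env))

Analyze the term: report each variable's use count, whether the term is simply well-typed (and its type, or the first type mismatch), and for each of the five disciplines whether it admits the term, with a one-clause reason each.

usage: env=1, val (λ-bound)=1
left-to-right use order: val, env
typing: ✓ — (T3 → T3) → T3
ordered ✗ (no contiguous prefix/suffix split fits val, env)
linear ✓ (exactly-once usage across env, val)
affine ✓ (at most one use each (env, val))
relevant ✓ (every one of env, val appears)
unrestricted ✓ (well-typed at (T3 → T3) → T3; no restrictions here)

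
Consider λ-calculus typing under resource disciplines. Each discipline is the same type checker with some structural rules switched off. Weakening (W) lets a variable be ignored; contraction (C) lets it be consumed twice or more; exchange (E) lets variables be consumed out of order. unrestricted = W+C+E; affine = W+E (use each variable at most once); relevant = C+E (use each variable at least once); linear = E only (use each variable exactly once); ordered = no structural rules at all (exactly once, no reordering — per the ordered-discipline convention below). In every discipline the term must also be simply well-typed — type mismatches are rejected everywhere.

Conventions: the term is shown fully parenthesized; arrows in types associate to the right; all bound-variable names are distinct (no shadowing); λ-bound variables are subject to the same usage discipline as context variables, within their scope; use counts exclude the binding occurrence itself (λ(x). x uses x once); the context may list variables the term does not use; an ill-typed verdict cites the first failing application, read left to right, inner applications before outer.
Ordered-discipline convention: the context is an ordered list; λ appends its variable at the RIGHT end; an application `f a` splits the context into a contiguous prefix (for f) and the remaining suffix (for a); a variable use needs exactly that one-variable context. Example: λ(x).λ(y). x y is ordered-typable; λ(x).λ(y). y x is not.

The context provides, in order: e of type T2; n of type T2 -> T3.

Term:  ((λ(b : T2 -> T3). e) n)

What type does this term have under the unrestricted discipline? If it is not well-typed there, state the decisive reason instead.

term : T2
variable uses: e ×1, n ×1, b (λ-bound) ×0
order of uses: e, n
typing: the term checks, with type T2
across the five disciplines: ordered ✗ · linear ✗ · affine ✓ · relevant ✗ · unrestricted ✓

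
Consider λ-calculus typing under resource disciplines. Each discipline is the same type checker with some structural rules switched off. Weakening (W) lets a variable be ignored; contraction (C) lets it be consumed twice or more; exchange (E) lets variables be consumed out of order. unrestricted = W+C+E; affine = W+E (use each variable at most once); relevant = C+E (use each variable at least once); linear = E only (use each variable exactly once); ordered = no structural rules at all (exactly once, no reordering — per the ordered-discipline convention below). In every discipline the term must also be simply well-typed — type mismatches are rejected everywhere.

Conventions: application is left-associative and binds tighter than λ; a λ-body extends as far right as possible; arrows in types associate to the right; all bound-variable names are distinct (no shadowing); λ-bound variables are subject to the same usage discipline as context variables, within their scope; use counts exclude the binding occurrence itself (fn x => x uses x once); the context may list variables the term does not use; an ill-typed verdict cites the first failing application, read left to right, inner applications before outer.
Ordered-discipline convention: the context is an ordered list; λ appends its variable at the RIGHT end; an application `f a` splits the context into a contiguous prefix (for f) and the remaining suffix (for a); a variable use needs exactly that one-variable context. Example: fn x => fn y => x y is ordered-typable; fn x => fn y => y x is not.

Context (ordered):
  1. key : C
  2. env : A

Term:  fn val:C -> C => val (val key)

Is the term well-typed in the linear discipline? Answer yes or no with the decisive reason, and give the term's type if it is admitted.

no — val ×2 used more than once (contraction); needs weakening: env unused
use counts: key ×1; env ×0; val (bound) ×2
order of uses: val, val, key
typing: well-typed at (C -> C) -> C
per-discipline verdicts: ordered ✗ · linear ✗ · affine ✗ · relevant ✗ · unrestricted ✓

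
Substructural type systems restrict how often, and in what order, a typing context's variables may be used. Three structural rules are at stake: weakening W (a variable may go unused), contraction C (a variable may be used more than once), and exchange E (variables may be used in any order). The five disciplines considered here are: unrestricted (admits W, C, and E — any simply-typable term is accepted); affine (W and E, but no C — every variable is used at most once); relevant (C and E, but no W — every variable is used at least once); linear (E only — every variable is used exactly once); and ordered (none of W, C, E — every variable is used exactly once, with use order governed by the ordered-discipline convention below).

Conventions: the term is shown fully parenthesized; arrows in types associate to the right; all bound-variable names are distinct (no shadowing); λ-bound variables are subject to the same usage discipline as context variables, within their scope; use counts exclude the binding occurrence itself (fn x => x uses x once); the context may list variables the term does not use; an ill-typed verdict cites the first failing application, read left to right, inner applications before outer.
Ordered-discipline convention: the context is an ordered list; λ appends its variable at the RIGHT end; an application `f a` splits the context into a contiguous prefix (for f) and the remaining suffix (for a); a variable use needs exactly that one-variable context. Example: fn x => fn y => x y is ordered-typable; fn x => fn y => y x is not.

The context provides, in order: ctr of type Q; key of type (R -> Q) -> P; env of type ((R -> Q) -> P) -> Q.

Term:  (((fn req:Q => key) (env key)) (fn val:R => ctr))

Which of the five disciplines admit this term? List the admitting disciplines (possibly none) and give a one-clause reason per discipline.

admitted in: unrestricted
counts: ctr: 1×; key: 2×; env: 1×; req [bound]: 0×; val [bound]: 0×
order of uses: key, env, key, ctr
typing: the term checks, with type P
ordered: ✗, uses contraction: key ×2; req, val left unused
linear: ✗, uses contraction: key ×2; req, val left unused
affine: ✗, uses contraction: key ×2
relevant: ✗, req, val left unused
unrestricted: ✓, simply typable at P; W, C, E all held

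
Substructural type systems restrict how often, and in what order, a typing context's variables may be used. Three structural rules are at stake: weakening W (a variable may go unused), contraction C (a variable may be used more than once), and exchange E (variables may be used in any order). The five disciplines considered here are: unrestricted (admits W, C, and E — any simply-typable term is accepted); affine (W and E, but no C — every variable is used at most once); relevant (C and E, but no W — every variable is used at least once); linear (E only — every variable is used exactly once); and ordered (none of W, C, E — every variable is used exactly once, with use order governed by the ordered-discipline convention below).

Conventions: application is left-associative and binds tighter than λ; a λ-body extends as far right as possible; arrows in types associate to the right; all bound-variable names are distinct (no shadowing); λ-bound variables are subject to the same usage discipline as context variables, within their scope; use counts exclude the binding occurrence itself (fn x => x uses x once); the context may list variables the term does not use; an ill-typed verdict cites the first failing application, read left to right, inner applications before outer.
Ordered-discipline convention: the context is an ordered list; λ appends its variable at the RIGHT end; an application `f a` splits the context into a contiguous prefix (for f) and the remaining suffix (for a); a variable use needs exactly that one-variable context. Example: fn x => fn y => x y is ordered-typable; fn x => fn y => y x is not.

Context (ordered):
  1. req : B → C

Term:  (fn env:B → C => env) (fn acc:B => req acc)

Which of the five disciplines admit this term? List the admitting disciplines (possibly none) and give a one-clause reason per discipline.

accepted by: ordered, linear, affine, relevant, unrestricted
use counts: req: 1×; env (bound): 1×; acc (bound): 1×
uses in reading order: env, req, acc
typing: well-typed — term : B → C
ordered ✓ (req, env, acc once each; derivable with no W/C/E)
linear ✓ (req, env, acc: one use apiece)
affine ✓ (req, env, acc: no repeats, contraction unneeded)
relevant ✓ (at least one use each (req, env, acc))
unrestricted ✓ (simply typable at B → C; W, C, E all held)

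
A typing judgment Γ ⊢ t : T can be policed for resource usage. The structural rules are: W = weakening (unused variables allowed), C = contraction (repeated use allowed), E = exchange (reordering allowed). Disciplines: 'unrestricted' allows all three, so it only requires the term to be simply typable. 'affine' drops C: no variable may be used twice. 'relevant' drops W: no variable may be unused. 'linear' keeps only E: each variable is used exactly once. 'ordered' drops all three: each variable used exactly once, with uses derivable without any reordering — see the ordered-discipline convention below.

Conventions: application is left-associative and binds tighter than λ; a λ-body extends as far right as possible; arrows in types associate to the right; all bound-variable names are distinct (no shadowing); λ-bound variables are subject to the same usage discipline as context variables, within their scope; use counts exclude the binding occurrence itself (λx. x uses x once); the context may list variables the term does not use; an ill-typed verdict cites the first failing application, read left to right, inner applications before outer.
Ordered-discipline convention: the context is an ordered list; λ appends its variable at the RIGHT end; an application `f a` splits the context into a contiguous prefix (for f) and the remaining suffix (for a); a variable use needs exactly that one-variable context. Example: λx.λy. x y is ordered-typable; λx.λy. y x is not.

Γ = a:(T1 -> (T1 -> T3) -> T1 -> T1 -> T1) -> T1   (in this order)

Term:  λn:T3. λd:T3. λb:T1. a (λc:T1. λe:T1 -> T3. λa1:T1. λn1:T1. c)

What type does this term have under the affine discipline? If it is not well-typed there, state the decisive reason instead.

term : T3 -> T3 -> T1 -> T1
counts: a=1; n [bound]=0; d [bound]=0; b [bound]=0; c [bound]=1; e [bound]=0; a1 [bound]=0; n1 [bound]=0
use order (left to right): a, c
typing: ✓ — T3 -> T3 -> T1 -> T1
across the five disciplines: ordered ✗ · linear ✗ · affine ✓ · relevant ✗ · unrestricted ✓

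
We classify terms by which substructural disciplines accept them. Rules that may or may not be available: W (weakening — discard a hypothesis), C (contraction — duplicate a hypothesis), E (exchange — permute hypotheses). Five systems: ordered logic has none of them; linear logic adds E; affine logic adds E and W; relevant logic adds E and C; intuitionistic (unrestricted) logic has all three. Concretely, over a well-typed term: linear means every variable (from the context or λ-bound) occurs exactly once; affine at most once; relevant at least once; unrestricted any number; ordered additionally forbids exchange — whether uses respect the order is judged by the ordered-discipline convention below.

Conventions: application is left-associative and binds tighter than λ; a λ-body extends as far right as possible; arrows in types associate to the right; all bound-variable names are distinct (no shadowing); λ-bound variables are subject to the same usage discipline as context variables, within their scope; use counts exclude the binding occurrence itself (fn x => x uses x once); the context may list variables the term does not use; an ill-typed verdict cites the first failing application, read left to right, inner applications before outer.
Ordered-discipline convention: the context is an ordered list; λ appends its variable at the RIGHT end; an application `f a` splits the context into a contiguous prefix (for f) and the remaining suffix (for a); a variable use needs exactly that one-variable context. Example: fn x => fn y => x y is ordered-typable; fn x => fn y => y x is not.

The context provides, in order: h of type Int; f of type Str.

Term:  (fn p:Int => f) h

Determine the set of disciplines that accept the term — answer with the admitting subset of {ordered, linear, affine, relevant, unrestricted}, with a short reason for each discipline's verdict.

admitted by: affine, unrestricted
use counts: h=1, f=1, p (λ-bound)=0
uses in reading order: f, h
typing: well-typed — term : Str
ordered: ✗ — needs weakening: p unused
linear: ✗ — needs weakening: p unused
affine: ✓ — no duplicate uses among h, f, p
relevant: ✗ — needs weakening: p unused
unrestricted: ✓ — type-checks (Str) and nothing is barred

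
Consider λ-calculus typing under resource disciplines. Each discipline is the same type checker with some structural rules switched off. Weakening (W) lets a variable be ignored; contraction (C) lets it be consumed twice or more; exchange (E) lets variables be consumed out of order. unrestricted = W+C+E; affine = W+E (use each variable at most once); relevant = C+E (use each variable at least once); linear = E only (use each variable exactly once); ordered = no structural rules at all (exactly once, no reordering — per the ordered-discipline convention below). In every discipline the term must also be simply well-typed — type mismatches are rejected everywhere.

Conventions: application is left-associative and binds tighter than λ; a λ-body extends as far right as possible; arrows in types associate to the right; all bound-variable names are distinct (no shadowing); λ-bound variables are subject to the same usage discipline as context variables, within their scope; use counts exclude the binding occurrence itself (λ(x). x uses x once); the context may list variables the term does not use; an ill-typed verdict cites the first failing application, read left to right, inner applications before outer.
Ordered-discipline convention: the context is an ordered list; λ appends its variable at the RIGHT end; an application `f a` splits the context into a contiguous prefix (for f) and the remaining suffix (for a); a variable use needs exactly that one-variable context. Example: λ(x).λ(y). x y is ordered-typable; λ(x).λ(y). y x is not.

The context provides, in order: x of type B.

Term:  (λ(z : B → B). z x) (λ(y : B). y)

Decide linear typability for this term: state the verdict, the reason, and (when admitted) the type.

yes — each of x, z, y used exactly once; term : B
variable uses: x: 1×, z [bound]: 1×, y [bound]: 1×
uses in reading order: z, x, y
typing: the term checks, with type B
all disciplines: ordered ✗; linear ✓; affine ✓; relevant ✓; unrestricted ✓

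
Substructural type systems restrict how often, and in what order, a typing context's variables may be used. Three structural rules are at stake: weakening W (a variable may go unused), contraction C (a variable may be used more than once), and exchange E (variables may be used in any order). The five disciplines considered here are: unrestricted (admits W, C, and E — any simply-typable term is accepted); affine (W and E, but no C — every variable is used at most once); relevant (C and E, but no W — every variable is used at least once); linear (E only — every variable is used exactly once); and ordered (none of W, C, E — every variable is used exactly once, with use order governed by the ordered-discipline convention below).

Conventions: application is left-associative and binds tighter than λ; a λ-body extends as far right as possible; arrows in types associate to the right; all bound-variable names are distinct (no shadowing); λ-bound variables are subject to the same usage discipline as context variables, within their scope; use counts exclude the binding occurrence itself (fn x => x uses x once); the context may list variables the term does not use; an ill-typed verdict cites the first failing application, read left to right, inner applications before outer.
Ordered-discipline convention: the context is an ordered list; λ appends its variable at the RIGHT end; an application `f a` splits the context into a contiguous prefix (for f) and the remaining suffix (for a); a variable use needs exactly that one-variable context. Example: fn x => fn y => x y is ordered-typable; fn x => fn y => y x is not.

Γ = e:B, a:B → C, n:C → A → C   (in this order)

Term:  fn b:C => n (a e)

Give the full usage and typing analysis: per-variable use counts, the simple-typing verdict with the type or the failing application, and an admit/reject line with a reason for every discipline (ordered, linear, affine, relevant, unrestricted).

use counts: e: 1, a: 1, n: 1, b (λ-bound): 0
use order (left to right): n, a, e
typing: ✓ — C → A → C
ordered ✗ (needs weakening: b unused)
linear ✗ (needs weakening: b unused)
affine ✓ (no duplicate uses among e, a, n, b)
relevant ✗ (needs weakening: b unused)
unrestricted ✓ (simply typable at C → A → C; W, C, E all held)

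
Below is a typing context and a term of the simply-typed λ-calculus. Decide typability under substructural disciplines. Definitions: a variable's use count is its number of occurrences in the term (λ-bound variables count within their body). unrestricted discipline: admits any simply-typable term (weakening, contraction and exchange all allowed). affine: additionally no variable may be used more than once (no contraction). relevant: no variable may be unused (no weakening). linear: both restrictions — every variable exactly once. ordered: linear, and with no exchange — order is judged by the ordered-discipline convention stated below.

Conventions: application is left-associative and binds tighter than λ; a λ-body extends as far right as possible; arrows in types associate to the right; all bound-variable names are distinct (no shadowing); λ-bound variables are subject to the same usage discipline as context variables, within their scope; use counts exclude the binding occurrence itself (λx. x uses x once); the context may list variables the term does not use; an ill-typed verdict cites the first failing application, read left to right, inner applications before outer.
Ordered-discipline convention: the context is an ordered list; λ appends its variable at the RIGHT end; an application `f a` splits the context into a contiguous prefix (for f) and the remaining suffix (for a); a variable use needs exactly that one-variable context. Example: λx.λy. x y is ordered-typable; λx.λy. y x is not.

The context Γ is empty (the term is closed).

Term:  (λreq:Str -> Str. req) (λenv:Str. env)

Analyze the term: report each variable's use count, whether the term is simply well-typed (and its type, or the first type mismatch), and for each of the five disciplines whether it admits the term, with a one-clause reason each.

counts: req (bound)=1, env (bound)=1
uses in reading order: req, env
typing: the term checks, with type Str -> Str
ordered: ✓ — req, env once each; derivable with no W/C/E
linear: ✓ — each of req, env used exactly once
affine: ✓ — none of req, env used more than once
relevant: ✓ — none of req, env goes unused
unrestricted: ✓ — typability at Str -> Str is all that's needed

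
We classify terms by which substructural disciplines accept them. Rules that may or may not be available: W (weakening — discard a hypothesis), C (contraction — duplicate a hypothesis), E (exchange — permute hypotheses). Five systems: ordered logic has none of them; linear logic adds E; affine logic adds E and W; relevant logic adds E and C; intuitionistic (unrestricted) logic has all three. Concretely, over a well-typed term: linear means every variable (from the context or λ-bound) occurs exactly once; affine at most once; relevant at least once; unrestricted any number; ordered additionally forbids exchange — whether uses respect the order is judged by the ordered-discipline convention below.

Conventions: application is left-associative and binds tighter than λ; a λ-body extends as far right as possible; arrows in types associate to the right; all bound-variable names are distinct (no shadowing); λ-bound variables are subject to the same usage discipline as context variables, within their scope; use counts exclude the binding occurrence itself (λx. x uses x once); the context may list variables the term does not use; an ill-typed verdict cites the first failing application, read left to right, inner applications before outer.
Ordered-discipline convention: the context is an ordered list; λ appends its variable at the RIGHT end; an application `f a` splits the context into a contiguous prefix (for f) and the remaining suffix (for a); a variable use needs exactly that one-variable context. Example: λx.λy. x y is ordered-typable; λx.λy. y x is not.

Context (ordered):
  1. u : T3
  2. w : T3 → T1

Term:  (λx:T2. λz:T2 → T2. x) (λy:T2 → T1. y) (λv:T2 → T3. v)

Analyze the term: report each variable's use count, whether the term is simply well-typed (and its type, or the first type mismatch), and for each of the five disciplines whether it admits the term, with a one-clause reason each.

counts: u: 0×, w: 0×, x (λ-bound): 1×, z (λ-bound): 0×, y (λ-bound): 1×, v (λ-bound): 1×
use order (left to right): x, y, v
typing: ill-typed: an argument (T2 → T1) → T2 → T1 mismatches the expected T2
ordered: ✗, the type mismatch rejects it
linear: ✗, not simply typable
affine: ✗, fails simple typing
relevant: ✗, a type mismatch blocks all five
unrestricted: ✗, the type mismatch rejects it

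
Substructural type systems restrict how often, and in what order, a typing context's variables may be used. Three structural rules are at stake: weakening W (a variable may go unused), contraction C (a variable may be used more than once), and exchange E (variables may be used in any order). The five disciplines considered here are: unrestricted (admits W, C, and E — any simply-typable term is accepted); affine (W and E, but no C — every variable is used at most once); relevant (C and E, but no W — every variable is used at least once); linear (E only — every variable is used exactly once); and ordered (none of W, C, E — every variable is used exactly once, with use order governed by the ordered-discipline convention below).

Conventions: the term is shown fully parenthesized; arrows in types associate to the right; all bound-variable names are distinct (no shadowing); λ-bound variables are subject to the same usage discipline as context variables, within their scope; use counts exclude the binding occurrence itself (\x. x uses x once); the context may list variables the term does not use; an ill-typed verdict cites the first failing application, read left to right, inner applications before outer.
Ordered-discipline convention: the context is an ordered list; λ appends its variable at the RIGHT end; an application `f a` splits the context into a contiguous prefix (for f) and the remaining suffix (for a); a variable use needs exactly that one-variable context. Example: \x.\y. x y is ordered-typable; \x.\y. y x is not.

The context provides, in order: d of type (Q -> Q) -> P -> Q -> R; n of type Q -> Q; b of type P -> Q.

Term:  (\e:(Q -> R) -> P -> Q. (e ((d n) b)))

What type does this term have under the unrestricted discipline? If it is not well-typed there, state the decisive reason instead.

not well-typed under unrestricted — the type mismatch rejects it
usage: d ×1; n ×1; b ×1; e (bound) ×1
use order (left to right): e, d, n, b
typing: ill-typed: argument of type P -> Q where P is required
per-discipline verdicts: ordered ✗; linear ✗; affine ✗; relevant ✗; unrestricted ✗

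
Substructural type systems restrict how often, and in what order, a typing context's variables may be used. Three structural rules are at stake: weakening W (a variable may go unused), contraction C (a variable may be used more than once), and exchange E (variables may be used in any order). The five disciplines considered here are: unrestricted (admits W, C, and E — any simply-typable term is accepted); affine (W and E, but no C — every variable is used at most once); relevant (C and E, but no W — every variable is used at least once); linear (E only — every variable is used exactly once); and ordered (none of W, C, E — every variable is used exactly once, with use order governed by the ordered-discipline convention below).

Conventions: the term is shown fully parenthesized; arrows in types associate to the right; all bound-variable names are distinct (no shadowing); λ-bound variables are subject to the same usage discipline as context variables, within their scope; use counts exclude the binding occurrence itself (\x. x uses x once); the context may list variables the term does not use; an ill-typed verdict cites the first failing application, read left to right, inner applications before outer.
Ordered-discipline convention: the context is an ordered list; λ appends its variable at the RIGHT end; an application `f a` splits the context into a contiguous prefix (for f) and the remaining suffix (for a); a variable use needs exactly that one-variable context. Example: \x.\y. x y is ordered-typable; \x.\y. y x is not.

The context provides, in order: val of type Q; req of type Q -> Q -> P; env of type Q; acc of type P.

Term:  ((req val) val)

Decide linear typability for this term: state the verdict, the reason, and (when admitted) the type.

no — repeated use of val ×2; unused: env, acc — weakening required
variable uses: val ×2; req ×1; env ×0; acc ×0
use order (left to right): req, val, val
typing: well-typed at P
per-discipline verdicts: ordered ✗; linear ✗; affine ✗; relevant ✗; unrestricted ✓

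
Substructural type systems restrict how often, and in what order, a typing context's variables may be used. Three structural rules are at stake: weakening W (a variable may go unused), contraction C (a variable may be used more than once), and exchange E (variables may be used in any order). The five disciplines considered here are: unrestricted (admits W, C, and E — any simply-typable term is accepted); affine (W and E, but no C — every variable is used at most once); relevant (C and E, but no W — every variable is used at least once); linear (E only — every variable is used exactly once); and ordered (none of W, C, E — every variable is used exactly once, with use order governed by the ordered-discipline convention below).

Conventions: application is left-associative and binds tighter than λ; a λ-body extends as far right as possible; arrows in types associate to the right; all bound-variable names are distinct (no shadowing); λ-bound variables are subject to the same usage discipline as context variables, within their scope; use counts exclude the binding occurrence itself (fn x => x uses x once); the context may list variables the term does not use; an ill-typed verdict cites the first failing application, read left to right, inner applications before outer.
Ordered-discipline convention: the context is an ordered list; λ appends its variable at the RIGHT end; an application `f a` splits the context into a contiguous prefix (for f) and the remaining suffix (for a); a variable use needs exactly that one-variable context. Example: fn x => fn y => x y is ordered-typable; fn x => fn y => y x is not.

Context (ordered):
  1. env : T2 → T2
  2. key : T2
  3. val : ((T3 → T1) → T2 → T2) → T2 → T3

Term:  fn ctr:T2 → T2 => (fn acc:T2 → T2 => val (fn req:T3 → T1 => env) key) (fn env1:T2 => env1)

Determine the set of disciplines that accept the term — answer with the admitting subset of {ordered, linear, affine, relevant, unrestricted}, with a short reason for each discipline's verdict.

admitted in: affine, unrestricted
variable uses: env ×1, key ×1, val ×1, ctr (λ-bound) ×0, acc (λ-bound) ×0, req (λ-bound) ×0, env1 (λ-bound) ×1
left-to-right use order: val, env, key, env1
typing: ✓ — (T2 → T2) → T3
ordered: ✗, needs weakening: ctr, acc, req unused
linear: ✗, needs weakening: ctr, acc, req unused
affine: ✓, env, key, val, ctr, acc, req, env1: no repeats, contraction unneeded
relevant: ✗, needs weakening: ctr, acc, req unused
unrestricted: ✓, simply typable at (T2 → T2) → T3; W, C, E all held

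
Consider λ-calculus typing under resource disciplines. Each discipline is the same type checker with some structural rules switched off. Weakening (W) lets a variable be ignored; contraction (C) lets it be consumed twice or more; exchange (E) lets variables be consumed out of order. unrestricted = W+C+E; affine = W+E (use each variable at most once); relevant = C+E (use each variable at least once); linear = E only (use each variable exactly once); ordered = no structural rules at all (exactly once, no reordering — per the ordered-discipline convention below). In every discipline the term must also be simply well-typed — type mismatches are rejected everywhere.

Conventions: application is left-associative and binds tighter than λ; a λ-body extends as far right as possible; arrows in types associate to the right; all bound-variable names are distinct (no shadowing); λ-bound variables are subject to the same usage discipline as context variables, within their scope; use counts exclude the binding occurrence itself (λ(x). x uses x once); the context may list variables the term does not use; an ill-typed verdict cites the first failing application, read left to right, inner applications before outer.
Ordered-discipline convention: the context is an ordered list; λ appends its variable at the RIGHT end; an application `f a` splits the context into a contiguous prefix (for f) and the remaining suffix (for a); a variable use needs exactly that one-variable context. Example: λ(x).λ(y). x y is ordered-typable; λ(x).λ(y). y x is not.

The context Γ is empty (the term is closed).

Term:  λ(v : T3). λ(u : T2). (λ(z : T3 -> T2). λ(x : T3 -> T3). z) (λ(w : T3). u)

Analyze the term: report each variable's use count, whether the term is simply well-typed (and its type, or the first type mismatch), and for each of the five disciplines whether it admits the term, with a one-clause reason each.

variable uses: v (λ-bound) ×0; u (λ-bound) ×1; z (λ-bound) ×1; x (λ-bound) ×0; w (λ-bound) ×0
use order (left to right): z, u
typing: well-typed at T3 -> T2 -> (T3 -> T3) -> T3 -> T2
ordered: ✗, needs weakening: v, x, w unused
linear: ✗, needs weakening: v, x, w unused
affine: ✓, no duplicate uses among v, u, z, x, w
relevant: ✗, needs weakening: v, x, w unused
unrestricted: ✓, well-typed at T3 -> T2 -> (T3 -> T3) -> T3 -> T2; no restrictions here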